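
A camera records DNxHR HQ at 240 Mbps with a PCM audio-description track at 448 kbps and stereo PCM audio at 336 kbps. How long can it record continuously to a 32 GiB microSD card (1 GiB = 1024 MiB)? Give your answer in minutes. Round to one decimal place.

19.0 minutes

Audio total: 448 + 336 = 784 kbps = 0.784 Mbps.
Total bitrate: 240 + 0.784 = 240.784 Mbps.
Capacity: 32 GiB = 274,878 Mb.
Recording time: 274,878 / 240.784 = 1,142 s ≈ 19.0 minutes.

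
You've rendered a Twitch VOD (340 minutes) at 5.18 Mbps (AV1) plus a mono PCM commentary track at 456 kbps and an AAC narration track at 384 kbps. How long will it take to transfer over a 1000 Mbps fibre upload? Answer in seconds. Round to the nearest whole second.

123 seconds

340 min = 20400 s
Audio total: 456 + 384 = 840 kbps = 0.840 Mbps.
Total bitrate: 6.020 Mbps.
File: 6.020 Mbps × 20400 s = 122808.0 Mb.
At 1000 Mbps: 122808.0 / 1000 = 122.8 s ≈ 123 seconds.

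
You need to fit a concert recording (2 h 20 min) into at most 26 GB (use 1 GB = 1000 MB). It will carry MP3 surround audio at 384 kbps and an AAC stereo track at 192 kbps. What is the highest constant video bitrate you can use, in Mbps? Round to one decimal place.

Budget: 26 GB = 208000.0 Mb.
2 h 20 min = 140 min = 8400 s
Total bitrate budget: 208000.0 Mb / 8400 s = 24.762 Mbps.
Audio total: 384 + 192 = 576 kbps = 0.576 Mbps.
Video: 24.762 − 0.576 = 24.186 Mbps.

24.2 Mbps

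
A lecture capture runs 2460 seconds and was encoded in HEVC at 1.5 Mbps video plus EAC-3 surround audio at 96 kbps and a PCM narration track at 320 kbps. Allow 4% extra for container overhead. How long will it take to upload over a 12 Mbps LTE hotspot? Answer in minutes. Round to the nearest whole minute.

7 minutes

Audio total: 96 + 320 = 416 kbps = 0.416 Mbps.
Total bitrate: 1.916 Mbps.
File: 1.916 Mbps × 2460 s = 4713.4 Mb.
With 4% container overhead: ×1.04. → 4901.9 Mb.
At 12 Mbps: 4901.9 / 12 = 408.5 s ≈ 6.81 minutes.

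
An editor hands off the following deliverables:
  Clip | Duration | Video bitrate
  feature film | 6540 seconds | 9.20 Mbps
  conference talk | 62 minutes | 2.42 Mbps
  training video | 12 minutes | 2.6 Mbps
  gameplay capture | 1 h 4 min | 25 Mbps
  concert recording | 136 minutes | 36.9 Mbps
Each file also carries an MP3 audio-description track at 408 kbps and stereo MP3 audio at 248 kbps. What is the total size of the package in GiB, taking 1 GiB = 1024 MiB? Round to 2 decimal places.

56.25 GiB

Audio total: 408 + 248 = 656 kbps = 0.656 Mbps.
feature film: 9.856 Mbps × 6540 s = 64458.2 Mb
conference talk: 3.076 Mbps × 3720 s = 11442.7 Mb
training video: 3.256 Mbps × 720 s = 2344.3 Mb
gameplay capture: 25.656 Mbps × 3840 s = 98519.0 Mb
concert recording: 37.556 Mbps × 8160 s = 306457.0 Mb
Total: 483221.3 Mb = 60402.7 MB.
= 56.25 GiB.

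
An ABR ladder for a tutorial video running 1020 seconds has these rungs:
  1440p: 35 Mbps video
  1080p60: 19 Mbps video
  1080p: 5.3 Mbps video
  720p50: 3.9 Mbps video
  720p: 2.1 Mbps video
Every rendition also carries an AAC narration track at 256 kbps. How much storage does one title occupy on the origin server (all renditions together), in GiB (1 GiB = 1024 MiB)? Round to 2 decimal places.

Audio: 256 kbps = 0.256 Mbps.
Sum of rendition bitrates: (35+0.256) + (19+0.256) + (5.3+0.256) + (3.9+0.256) + (2.1+0.256) = 66.580 Mbps.
× 1020 s = 67,912 Mb = 8,489 MB = 7.906 GiB.

7.91 GiB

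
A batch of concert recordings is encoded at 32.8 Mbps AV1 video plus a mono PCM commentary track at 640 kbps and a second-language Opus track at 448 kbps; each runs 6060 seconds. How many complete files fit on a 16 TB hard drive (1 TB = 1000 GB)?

623

Audio total: 640 + 448 = 1088 kbps = 1.088 Mbps.
Total bitrate: 33.888 Mbps.
Per item: 33.888 Mbps × 6060 s = 205,361 Mb = 25,670 MB.
Capacity: 16 TB = 128,000,000 Mb; 623.29 items → 623 complete.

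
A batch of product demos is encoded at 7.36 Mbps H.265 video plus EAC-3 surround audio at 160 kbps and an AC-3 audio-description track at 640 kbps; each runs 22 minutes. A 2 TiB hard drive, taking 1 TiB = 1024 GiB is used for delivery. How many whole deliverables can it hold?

22 min = 1320 s
Audio total: 160 + 640 = 800 kbps = 0.800 Mbps.
Total bitrate: 8.160 Mbps.
Per item: 8.160 Mbps × 1320 s = 10,771 Mb = 1,346 MB.
Capacity: 2 TiB = 17,592,186 Mb; 1633.26 items → 1633 complete.

1633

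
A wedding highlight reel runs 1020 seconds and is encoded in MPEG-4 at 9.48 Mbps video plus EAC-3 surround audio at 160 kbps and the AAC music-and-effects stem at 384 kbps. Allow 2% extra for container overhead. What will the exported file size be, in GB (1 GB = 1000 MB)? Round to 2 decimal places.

Audio total: 160 + 384 = 544 kbps = 0.544 Mbps.
Total bitrate: 9.48 + 0.544 = 10.024 Mbps.
Stream data: 10.024 Mbps × 1020 s = 10224.5 Mb.
With 2% container overhead: ×1.02.
10,429 Mb ÷ 8 = 1,304 MB → 1.304 GB.

1.30 GB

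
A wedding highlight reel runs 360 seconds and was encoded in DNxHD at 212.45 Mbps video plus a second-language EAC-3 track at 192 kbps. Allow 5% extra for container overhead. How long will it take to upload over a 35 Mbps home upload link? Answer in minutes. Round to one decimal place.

Audio: 192 kbps = 0.192 Mbps.
Total bitrate: 212.642 Mbps.
File: 212.642 Mbps × 360 s = 76551.1 Mb.
With 5% container overhead: ×1.05. → 80378.7 Mb.
At 35 Mbps: 80378.7 / 35 = 2296.5 s ≈ 38.3 minutes.

38.3 minutes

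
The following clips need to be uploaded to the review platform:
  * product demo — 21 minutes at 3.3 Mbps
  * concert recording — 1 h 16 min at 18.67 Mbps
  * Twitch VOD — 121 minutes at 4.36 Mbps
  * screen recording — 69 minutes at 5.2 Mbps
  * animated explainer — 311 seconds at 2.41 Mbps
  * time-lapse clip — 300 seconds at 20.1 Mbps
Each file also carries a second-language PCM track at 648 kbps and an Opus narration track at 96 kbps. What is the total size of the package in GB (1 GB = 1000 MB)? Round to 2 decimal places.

Audio total: 648 + 96 = 744 kbps = 0.744 Mbps.
product demo: 4.044 Mbps × 1260 s = 5095.4 Mb
concert recording: 19.414 Mbps × 4560 s = 88527.8 Mb
Twitch VOD: 5.104 Mbps × 7260 s = 37055.0 Mb
screen recording: 5.944 Mbps × 4140 s = 24608.2 Mb
animated explainer: 3.154 Mbps × 311 s = 980.9 Mb
time-lapse clip: 20.844 Mbps × 300 s = 6253.2 Mb
Total: 162520.6 Mb = 20315.1 MB.
= 20.32 GB.

20.32 GB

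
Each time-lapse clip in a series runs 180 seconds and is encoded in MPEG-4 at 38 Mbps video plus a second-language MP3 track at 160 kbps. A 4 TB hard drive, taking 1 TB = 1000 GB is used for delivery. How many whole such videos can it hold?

Audio: 160 kbps = 0.160 Mbps.
Total bitrate: 38.160 Mbps.
Per item: 38.160 Mbps × 180 s = 6,869 Mb = 858.6 MB.
Capacity: 4 TB = 32,000,000 Mb; 4658.75 items → 4658 complete.

4658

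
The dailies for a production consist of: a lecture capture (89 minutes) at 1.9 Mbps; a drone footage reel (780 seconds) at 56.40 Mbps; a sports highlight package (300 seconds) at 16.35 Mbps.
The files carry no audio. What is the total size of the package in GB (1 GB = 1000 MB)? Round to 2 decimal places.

7.38 GB

lecture capture: 1.900 Mbps × 5340 s = 10146.0 Mb
drone footage reel: 56.400 Mbps × 780 s = 43992.0 Mb
sports highlight package: 16.350 Mbps × 300 s = 4905.0 Mb
Total: 59043.0 Mb = 7380.4 MB.
= 7.380 GB.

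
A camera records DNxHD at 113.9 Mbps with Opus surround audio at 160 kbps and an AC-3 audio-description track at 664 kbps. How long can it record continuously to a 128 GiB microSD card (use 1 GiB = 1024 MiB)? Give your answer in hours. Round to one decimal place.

2.7 hours

Audio total: 160 + 664 = 824 kbps = 0.824 Mbps.
Total bitrate: 113.9 + 0.824 = 114.724 Mbps.
Capacity: 128 GiB = 1,099,512 Mb.
Recording time: 1,099,512 / 114.724 = 9,584 s ≈ 2.66 hours.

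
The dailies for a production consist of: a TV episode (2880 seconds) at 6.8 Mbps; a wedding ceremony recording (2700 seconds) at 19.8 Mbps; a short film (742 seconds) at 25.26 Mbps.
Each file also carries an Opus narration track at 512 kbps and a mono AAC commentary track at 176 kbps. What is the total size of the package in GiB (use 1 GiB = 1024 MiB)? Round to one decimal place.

11.2 GiB

Audio total: 512 + 176 = 688 kbps = 0.688 Mbps.
TV episode: 7.488 Mbps × 2880 s = 21565.4 Mb
wedding ceremony recording: 20.488 Mbps × 2700 s = 55317.6 Mb
short film: 25.948 Mbps × 742 s = 19253.4 Mb
Total: 96136.5 Mb = 12017.1 MB.
= 11.19 GiB.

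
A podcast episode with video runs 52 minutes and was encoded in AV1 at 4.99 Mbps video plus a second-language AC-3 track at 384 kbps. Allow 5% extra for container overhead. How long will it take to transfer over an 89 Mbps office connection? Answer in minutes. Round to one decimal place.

3.3 minutes

52 min = 3120 s
Audio: 384 kbps = 0.384 Mbps.
Total bitrate: 5.374 Mbps.
File: 5.374 Mbps × 3120 s = 16766.9 Mb.
With 5% container overhead: ×1.05. → 17605.2 Mb.
At 89 Mbps: 17605.2 / 89 = 197.8 s ≈ 3.3 minutes.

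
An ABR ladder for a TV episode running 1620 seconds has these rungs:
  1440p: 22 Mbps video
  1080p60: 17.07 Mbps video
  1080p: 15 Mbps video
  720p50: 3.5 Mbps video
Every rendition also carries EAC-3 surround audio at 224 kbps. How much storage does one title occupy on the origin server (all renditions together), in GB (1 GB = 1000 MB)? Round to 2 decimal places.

11.84 GB

Audio: 224 kbps = 0.224 Mbps.
Sum of rendition bitrates: (22+0.224) + (17.07+0.224) + (15+0.224) + (3.5+0.224) = 58.466 Mbps.
× 1620 s = 94,715 Mb = 11,839 MB = 11.84 GB.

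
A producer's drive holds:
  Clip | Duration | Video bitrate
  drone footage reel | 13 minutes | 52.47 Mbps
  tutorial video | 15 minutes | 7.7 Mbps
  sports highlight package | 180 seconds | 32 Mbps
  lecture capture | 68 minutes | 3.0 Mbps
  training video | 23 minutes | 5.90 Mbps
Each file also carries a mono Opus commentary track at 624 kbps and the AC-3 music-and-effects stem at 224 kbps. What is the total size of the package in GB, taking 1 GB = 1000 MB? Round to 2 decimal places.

Audio total: 624 + 224 = 848 kbps = 0.848 Mbps.
drone footage reel: 53.318 Mbps × 780 s = 41588.0 Mb
tutorial video: 8.548 Mbps × 900 s = 7693.2 Mb
sports highlight package: 32.848 Mbps × 180 s = 5912.6 Mb
lecture capture: 3.848 Mbps × 4080 s = 15699.8 Mb
training video: 6.748 Mbps × 1380 s = 9312.2 Mb
Total: 80206.0 Mb = 10025.7 MB.
= 10.03 GB.

10.03 GB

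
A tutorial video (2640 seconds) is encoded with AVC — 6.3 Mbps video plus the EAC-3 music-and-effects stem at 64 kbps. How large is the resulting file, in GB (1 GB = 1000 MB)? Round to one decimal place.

Audio: 64 kbps = 0.064 Mbps.
Total bitrate: 6.3 + 0.064 = 6.364 Mbps.
Stream data: 6.364 Mbps × 2640 s = 16801.0 Mb.
16,801 Mb ÷ 8 = 2,100 MB → 2.100 GB.

2.1 GB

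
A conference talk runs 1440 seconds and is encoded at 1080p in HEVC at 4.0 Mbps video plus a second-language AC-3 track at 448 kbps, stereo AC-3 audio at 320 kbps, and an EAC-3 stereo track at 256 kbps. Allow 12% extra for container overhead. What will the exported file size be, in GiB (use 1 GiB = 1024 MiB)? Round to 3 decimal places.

Audio total: 448 + 320 + 256 = 1024 kbps = 1.024 Mbps.
Total bitrate: 4.0 + 1.024 = 5.024 Mbps.
Stream data: 5.024 Mbps × 1440 s = 7234.6 Mb.
With 12% container overhead: ×1.12.
8,103 Mb = 1,012,838,400 bytes ÷ 1,073,741,824 = 0.9433 GiB.

0.943 GiB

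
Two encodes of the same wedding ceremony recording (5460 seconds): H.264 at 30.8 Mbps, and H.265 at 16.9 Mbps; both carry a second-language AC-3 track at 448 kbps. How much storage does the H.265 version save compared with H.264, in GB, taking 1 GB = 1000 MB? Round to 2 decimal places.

9.49 GB

Audio: 448 kbps = 0.448 Mbps.
H.264: 31.248 Mbps × 5460 s = 170614.1 Mb = 21.327 GB.
H.265: 17.348 Mbps × 5460 s = 94720.1 Mb = 11.840 GB.
Saving: 21.327 − 11.840 = 9.487 GB.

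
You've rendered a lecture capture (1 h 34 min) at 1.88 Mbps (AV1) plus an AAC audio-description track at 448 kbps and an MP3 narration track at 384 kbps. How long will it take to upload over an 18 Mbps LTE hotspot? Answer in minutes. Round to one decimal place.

1 h 34 min = 94 min = 5640 s
Audio total: 448 + 384 = 832 kbps = 0.832 Mbps.
Total bitrate: 2.712 Mbps.
File: 2.712 Mbps × 5640 s = 15295.7 Mb.
At 18 Mbps: 15295.7 / 18 = 849.8 s ≈ 14.2 minutes.

14.2 minutes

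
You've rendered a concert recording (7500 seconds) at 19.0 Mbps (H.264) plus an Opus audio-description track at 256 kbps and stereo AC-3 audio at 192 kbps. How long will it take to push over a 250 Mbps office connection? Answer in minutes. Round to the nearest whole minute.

Audio total: 256 + 192 = 448 kbps = 0.448 Mbps.
Total bitrate: 19.448 Mbps.
File: 19.448 Mbps × 7500 s = 145860.0 Mb.
At 250 Mbps: 145860.0 / 250 = 583.4 s ≈ 9.72 minutes.

10 minutes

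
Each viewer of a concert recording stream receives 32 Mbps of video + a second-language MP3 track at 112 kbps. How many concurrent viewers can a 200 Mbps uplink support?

Audio: 112 kbps = 0.112 Mbps.
Per-viewer media rate: 32.112 Mbps.
200 Mbps = 200.0 Mbps; 200.0 / 32.112 = 6.23 → 6 viewers.

6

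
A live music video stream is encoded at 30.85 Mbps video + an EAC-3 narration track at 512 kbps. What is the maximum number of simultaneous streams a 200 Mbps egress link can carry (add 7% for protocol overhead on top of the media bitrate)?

Audio: 512 kbps = 0.512 Mbps.
Per-viewer media rate: 31.362 Mbps.
On the wire with 7% overhead: 33.557 Mbps.
200 Mbps = 200.0 Mbps; 200.0 / 33.557 = 5.96 → 5 viewers.

5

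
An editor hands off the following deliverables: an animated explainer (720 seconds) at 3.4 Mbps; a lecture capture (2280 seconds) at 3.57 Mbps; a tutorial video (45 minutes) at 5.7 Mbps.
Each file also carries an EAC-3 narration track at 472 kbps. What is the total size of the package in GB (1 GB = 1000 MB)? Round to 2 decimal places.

Audio: 472 kbps = 0.472 Mbps.
animated explainer: 3.872 Mbps × 720 s = 2787.8 Mb
lecture capture: 4.042 Mbps × 2280 s = 9215.8 Mb
tutorial video: 6.172 Mbps × 2700 s = 16664.4 Mb
Total: 28668.0 Mb = 3583.5 MB.
= 3.583 GB.

3.58 GB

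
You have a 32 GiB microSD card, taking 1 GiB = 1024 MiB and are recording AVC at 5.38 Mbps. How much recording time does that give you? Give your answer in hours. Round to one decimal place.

14.2 hours

Capacity: 32 GiB = 274,878 Mb.
Recording time: 274,878 / 5.380 = 51,093 s ≈ 14.2 hours.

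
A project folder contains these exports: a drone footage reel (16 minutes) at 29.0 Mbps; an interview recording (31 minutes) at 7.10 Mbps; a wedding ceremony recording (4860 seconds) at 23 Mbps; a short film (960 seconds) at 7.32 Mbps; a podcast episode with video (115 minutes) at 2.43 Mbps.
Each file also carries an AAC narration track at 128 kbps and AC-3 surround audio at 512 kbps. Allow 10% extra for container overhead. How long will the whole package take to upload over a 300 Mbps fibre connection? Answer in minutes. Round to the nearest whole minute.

Audio total: 128 + 512 = 640 kbps = 0.640 Mbps.
drone footage reel: 29.640 Mbps × 960 s × 1.10 = 31299.8 Mb
interview recording: 7.740 Mbps × 1860 s × 1.10 = 15836.0 Mb
wedding ceremony recording: 23.640 Mbps × 4860 s × 1.10 = 126379.4 Mb
short film: 7.960 Mbps × 960 s × 1.10 = 8405.8 Mb
podcast episode with video: 3.070 Mbps × 6900 s × 1.10 = 23301.3 Mb
Total: 205222.4 Mb = 25652.8 MB.
At 300 Mbps: 205222.4 / 300 = 684 s ≈ 11.4 minutes.

11 minutes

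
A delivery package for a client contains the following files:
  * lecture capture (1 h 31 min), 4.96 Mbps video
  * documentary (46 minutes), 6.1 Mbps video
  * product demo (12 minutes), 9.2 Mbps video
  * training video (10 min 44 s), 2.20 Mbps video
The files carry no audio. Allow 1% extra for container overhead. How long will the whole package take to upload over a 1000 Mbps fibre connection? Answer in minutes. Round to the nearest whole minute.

lecture capture: 4.960 Mbps × 5460 s × 1.01 = 27352.4 Mb
documentary: 6.100 Mbps × 2760 s × 1.01 = 17004.4 Mb
product demo: 9.200 Mbps × 720 s × 1.01 = 6690.2 Mb
training video: 2.200 Mbps × 644 s × 1.01 = 1431.0 Mb
Total: 52478.0 Mb = 6559.7 MB.
At 1000 Mbps: 52478.0 / 1000 = 52 s ≈ 0.875 minutes.

1 minutes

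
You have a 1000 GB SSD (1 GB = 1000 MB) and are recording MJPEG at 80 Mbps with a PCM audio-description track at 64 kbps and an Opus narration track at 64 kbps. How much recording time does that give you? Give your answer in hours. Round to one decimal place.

Audio total: 64 + 64 = 128 kbps = 0.128 Mbps.
Total bitrate: 80 + 0.128 = 80.128 Mbps.
Capacity: 1000 GB = 8,000,000 Mb.
Recording time: 8,000,000 / 80.128 = 99,840 s ≈ 27.7 hours.

27.7 hours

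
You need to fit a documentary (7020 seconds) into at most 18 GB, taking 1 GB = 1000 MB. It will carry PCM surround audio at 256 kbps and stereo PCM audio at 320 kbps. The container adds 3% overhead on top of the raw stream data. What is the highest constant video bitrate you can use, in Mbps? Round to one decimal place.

19.3 Mbps

Budget: 18 GB = 144000.0 Mb.
Stream payload after overhead: 144000.0 / 1.03 = 139805.8 Mb.
Total bitrate budget: 139805.8 Mb / 7020 s = 19.915 Mbps.
Audio total: 256 + 320 = 576 kbps = 0.576 Mbps.
Video: 19.915 − 0.576 = 19.339 Mbps.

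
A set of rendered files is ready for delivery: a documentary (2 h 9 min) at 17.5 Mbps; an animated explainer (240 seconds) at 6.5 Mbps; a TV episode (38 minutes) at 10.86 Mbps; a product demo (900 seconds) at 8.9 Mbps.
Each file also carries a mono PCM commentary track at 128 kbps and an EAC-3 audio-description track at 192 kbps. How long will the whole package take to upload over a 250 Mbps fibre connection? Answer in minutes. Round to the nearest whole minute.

Audio total: 128 + 192 = 320 kbps = 0.320 Mbps.
documentary: 17.820 Mbps × 7740 s = 137926.8 Mb
animated explainer: 6.820 Mbps × 240 s = 1636.8 Mb
TV episode: 11.180 Mbps × 2280 s = 25490.4 Mb
product demo: 9.220 Mbps × 900 s = 8298.0 Mb
Total: 173352.0 Mb = 21669.0 MB.
At 250 Mbps: 173352.0 / 250 = 693 s ≈ 11.6 minutes.

12 minutes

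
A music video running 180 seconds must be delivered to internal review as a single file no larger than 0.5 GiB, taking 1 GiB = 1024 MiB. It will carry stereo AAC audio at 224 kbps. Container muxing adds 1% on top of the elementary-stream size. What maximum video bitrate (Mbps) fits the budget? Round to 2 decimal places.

Budget: 0.5 GiB = 4295.0 Mb.
Stream payload after overhead: 4295.0 / 1.01 = 4252.4 Mb.
Total bitrate budget: 4252.4 Mb / 180 s = 23.625 Mbps.
Audio: 224 kbps = 0.224 Mbps.
Video: 23.625 − 0.224 = 23.401 Mbps.

23.40 Mbps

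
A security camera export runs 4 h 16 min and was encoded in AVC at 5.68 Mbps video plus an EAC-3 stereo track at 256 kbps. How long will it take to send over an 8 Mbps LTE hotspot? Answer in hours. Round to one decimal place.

4 h 16 min = 256 min = 15360 s
Audio: 256 kbps = 0.256 Mbps.
Total bitrate: 5.936 Mbps.
File: 5.936 Mbps × 15360 s = 91177.0 Mb.
At 8 Mbps: 91177.0 / 8 = 11397.1 s ≈ 3.17 hours.

3.2 hours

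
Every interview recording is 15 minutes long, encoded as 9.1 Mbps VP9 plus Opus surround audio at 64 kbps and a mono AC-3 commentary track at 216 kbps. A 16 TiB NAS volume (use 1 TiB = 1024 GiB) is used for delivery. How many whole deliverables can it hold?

16671

15 min = 900 s
Audio total: 64 + 216 = 280 kbps = 0.280 Mbps.
Total bitrate: 9.380 Mbps.
Per item: 9.380 Mbps × 900 s = 8,442 Mb = 1,055 MB.
Capacity: 16 TiB = 140,737,488 Mb; 16671.11 items → 16671 complete.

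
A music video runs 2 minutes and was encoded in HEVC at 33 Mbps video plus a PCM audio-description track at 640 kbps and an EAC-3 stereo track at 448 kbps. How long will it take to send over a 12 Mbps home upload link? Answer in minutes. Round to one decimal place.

2 min = 120 s
Audio total: 640 + 448 = 1088 kbps = 1.088 Mbps.
Total bitrate: 34.088 Mbps.
File: 34.088 Mbps × 120 s = 4090.6 Mb.
At 12 Mbps: 4090.6 / 12 = 340.9 s ≈ 5.68 minutes.

5.7 minutes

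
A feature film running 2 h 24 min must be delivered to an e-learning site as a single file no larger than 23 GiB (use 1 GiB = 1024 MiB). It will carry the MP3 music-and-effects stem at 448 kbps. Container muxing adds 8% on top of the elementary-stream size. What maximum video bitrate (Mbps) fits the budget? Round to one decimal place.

Budget: 23 GiB = 197568.5 Mb.
Stream payload after overhead: 197568.5 / 1.08 = 182933.8 Mb.
2 h 24 min = 144 min = 8640 s
Total bitrate budget: 182933.8 Mb / 8640 s = 21.173 Mbps.
Audio: 448 kbps = 0.448 Mbps.
Video: 21.173 − 0.448 = 20.725 Mbps.

20.7 Mbps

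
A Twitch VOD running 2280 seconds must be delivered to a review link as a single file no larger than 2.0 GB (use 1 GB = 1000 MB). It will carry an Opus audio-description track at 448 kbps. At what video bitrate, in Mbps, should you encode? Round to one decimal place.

6.6 Mbps

Budget: 2.0 GB = 16000.0 Mb.
Total bitrate budget: 16000.0 Mb / 2280 s = 7.018 Mbps.
Audio: 448 kbps = 0.448 Mbps.
Video: 7.018 − 0.448 = 6.570 Mbps.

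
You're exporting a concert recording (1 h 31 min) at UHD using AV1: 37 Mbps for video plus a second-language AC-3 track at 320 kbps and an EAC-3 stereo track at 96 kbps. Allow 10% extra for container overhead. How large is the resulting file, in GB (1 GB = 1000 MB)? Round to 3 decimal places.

28.090 GB

1 h 31 min = 91 min = 5460 s
Audio total: 320 + 96 = 416 kbps = 0.416 Mbps.
Total bitrate: 37 + 0.416 = 37.416 Mbps.
Stream data: 37.416 Mbps × 5460 s = 204291.4 Mb.
With 10% container overhead: ×1.10.
224,720 Mb ÷ 8 = 28,090 MB → 28.09 GB.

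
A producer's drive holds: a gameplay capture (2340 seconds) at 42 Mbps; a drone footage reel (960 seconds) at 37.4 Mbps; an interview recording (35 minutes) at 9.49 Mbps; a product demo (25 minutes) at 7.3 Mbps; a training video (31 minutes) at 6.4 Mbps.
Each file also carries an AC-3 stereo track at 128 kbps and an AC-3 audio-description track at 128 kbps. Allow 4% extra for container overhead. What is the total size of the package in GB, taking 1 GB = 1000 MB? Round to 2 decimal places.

Audio total: 128 + 128 = 256 kbps = 0.256 Mbps.
gameplay capture: 42.256 Mbps × 2340 s × 1.04 = 102834.2 Mb
drone footage reel: 37.656 Mbps × 960 s × 1.04 = 37595.8 Mb
interview recording: 9.746 Mbps × 2100 s × 1.04 = 21285.3 Mb
product demo: 7.556 Mbps × 1500 s × 1.04 = 11787.4 Mb
training video: 6.656 Mbps × 1860 s × 1.04 = 12875.4 Mb
Total: 186377.9 Mb = 23297.2 MB.
= 23.30 GB.

23.30 GB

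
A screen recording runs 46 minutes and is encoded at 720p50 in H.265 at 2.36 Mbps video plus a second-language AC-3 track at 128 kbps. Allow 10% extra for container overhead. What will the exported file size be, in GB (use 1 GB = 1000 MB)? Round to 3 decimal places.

46 min = 2760 s
Audio: 128 kbps = 0.128 Mbps.
Total bitrate: 2.36 + 0.128 = 2.488 Mbps.
Stream data: 2.488 Mbps × 2760 s = 6866.9 Mb.
With 10% container overhead: ×1.10.
7,554 Mb ÷ 8 = 944.2 MB → 0.9442 GB.

0.944 GB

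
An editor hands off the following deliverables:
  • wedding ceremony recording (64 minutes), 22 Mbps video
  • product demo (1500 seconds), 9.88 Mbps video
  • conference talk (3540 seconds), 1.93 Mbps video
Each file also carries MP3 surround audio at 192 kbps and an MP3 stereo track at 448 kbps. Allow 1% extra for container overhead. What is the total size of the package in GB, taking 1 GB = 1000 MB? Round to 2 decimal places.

Audio total: 192 + 448 = 640 kbps = 0.640 Mbps.
wedding ceremony recording: 22.640 Mbps × 3840 s × 1.01 = 87807.0 Mb
product demo: 10.520 Mbps × 1500 s × 1.01 = 15937.8 Mb
conference talk: 2.570 Mbps × 3540 s × 1.01 = 9188.8 Mb
Total: 112933.6 Mb = 14116.7 MB.
= 14.12 GB.

14.12 GB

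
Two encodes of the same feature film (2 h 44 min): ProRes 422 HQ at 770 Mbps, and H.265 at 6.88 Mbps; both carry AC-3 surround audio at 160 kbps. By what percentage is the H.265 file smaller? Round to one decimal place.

99.1%

2 h 44 min = 164 min = 9840 s
Audio: 160 kbps = 0.160 Mbps.
ProRes 422 HQ: 770.160 Mbps × 9840 s = 7578374.4 Mb = 882.239 GiB.
H.265: 7.040 Mbps × 9840 s = 69273.6 Mb = 8.065 GiB.
Reduction: (1 − 8.065/882.239) × 100 = 99.09%.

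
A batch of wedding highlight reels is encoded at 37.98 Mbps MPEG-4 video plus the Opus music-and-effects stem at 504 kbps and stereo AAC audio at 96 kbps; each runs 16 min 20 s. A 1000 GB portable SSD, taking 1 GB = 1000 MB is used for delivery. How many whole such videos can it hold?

211

16 min 20 s = 980 s
Audio total: 504 + 96 = 600 kbps = 0.600 Mbps.
Total bitrate: 38.580 Mbps.
Per item: 38.580 Mbps × 980 s = 37,808 Mb = 4,726 MB.
Capacity: 1000 GB = 8,000,000 Mb; 211.59 items → 211 complete.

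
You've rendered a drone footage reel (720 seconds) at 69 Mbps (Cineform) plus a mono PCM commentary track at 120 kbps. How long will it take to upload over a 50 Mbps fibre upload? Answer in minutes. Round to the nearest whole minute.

Audio: 120 kbps = 0.120 Mbps.
Total bitrate: 69.120 Mbps.
File: 69.120 Mbps × 720 s = 49766.4 Mb.
At 50 Mbps: 49766.4 / 50 = 995.3 s ≈ 16.6 minutes.

17 minutes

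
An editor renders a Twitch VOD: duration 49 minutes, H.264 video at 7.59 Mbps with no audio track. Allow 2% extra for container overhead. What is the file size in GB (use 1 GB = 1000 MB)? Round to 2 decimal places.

49 min = 2940 s
Total bitrate: 7.59 Mbps.
Stream data: 7.590 Mbps × 2940 s = 22314.6 Mb.
With 2% container overhead: ×1.02.
22,761 Mb ÷ 8 = 2,845 MB → 2.845 GB.

2.85 GB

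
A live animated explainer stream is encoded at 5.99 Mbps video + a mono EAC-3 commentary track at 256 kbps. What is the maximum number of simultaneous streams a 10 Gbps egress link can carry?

1601

Audio: 256 kbps = 0.256 Mbps.
Per-viewer media rate: 6.246 Mbps.
10 Gbps = 10,000 Mbps; 10,000 / 6.246 = 1601.02 → 1601 viewers.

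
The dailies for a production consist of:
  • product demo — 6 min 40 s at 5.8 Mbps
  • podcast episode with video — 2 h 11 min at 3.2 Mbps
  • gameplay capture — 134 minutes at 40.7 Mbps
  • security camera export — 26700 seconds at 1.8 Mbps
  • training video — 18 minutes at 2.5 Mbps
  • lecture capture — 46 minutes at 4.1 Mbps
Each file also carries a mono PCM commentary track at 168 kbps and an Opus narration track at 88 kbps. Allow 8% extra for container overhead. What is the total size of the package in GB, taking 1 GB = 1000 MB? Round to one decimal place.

Audio total: 168 + 88 = 256 kbps = 0.256 Mbps.
product demo: 6.056 Mbps × 400 s × 1.08 = 2616.2 Mb
podcast episode with video: 3.456 Mbps × 7860 s × 1.08 = 29337.3 Mb
gameplay capture: 40.956 Mbps × 8040 s × 1.08 = 355629.1 Mb
security camera export: 2.056 Mbps × 26700 s × 1.08 = 59286.8 Mb
training video: 2.756 Mbps × 1080 s × 1.08 = 3214.6 Mb
lecture capture: 4.356 Mbps × 2760 s × 1.08 = 12984.4 Mb
Total: 463068.4 Mb = 57883.6 MB.
= 57.88 GB.

57.9 GB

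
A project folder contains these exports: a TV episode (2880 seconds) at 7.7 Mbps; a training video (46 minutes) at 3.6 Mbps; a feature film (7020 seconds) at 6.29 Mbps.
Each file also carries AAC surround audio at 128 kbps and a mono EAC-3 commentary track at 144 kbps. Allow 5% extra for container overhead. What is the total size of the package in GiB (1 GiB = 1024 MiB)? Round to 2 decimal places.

9.74 GiB

Audio total: 128 + 144 = 272 kbps = 0.272 Mbps.
TV episode: 7.972 Mbps × 2880 s × 1.05 = 24107.3 Mb
training video: 3.872 Mbps × 2760 s × 1.05 = 11221.1 Mb
feature film: 6.562 Mbps × 7020 s × 1.05 = 48368.5 Mb
Total: 83696.9 Mb = 10462.1 MB.
= 9.744 GiB.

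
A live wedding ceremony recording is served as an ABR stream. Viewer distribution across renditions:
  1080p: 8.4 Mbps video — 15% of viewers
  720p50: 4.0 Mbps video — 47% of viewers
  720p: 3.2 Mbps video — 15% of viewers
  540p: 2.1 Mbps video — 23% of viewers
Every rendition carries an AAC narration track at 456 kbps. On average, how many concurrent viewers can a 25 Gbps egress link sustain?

Audio: 456 kbps = 0.456 Mbps.
Average per-viewer bitrate: 0.15×8.856 + 0.47×4.456 + 0.15×3.656 + 0.23×2.556 = 4.559 Mbps.
25 Gbps = 25,000 Mbps; 25,000 / 4.559 = 5483.66 → 5483.

5483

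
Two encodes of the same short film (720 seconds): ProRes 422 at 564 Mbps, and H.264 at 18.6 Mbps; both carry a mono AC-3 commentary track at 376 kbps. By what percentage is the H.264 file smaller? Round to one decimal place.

Audio: 376 kbps = 0.376 Mbps.
ProRes 422: 564.376 Mbps × 720 s = 406350.7 Mb = 50.794 GB.
H.264: 18.976 Mbps × 720 s = 13662.7 Mb = 1.708 GB.
Reduction: (1 − 1.708/50.794) × 100 = 96.64%.

96.6%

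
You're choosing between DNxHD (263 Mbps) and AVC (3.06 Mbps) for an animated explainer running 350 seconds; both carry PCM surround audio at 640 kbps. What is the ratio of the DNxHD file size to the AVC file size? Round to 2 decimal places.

71.25

Audio: 640 kbps = 0.640 Mbps.
DNxHD: 263.640 Mbps × 350 s = 92274.0 Mb = 10.742 GiB.
AVC: 3.700 Mbps × 350 s = 1295.0 Mb = 0.151 GiB.
Ratio: 10.742 / 0.151 = 71.254.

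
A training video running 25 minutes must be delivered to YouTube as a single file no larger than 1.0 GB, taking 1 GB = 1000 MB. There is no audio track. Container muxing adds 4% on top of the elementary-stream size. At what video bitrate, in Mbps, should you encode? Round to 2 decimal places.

Budget: 1.0 GB = 8000.0 Mb.
Stream payload after overhead: 8000.0 / 1.04 = 7692.3 Mb.
25 min = 1500 s
Total bitrate budget: 7692.3 Mb / 1500 s = 5.128 Mbps.

5.13 Mbps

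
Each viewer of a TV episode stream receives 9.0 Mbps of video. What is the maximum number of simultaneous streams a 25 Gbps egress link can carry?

25 Gbps = 25,000 Mbps; 25,000 / 9.000 = 2777.78 → 2777 viewers.

2777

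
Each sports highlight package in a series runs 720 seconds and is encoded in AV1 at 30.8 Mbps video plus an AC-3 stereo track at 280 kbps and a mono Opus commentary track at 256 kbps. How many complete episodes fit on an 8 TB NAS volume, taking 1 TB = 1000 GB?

2836

Audio total: 280 + 256 = 536 kbps = 0.536 Mbps.
Total bitrate: 31.336 Mbps.
Per item: 31.336 Mbps × 720 s = 22,562 Mb = 2,820 MB.
Capacity: 8 TB = 64,000,000 Mb; 2836.64 items → 2836 complete.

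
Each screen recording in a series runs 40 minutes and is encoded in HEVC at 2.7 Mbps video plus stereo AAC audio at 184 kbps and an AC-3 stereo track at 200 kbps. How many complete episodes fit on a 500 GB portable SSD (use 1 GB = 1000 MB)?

40 min = 2400 s
Audio total: 184 + 200 = 384 kbps = 0.384 Mbps.
Total bitrate: 3.084 Mbps.
Per item: 3.084 Mbps × 2400 s = 7,402 Mb = 925.2 MB.
Capacity: 500 GB = 4,000,000 Mb; 540.42 items → 540 complete.

540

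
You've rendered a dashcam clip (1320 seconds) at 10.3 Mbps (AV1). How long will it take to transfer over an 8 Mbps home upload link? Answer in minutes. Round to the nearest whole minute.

File: 10.300 Mbps × 1320 s = 13596.0 Mb.
At 8 Mbps: 13596.0 / 8 = 1699.5 s ≈ 28.3 minutes.

28 minutes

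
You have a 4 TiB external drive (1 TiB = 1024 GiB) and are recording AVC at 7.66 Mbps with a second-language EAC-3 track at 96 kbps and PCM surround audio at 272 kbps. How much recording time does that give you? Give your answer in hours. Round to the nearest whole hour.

1217 hours

Audio total: 96 + 272 = 368 kbps = 0.368 Mbps.
Total bitrate: 7.66 + 0.368 = 8.028 Mbps.
Capacity: 4 TiB = 35,184,372 Mb.
Recording time: 35,184,372 / 8.028 = 4,382,707 s ≈ 1,217 hours.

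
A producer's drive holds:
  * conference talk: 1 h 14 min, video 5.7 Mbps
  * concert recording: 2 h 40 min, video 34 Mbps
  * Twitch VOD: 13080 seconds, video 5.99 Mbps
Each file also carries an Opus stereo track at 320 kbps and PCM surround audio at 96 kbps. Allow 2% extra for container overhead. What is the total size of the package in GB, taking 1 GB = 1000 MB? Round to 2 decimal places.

Audio total: 320 + 96 = 416 kbps = 0.416 Mbps.
conference talk: 6.116 Mbps × 4440 s × 1.02 = 27698.1 Mb
concert recording: 34.416 Mbps × 9600 s × 1.02 = 337001.5 Mb
Twitch VOD: 6.406 Mbps × 13080 s × 1.02 = 85466.3 Mb
Total: 450165.9 Mb = 56270.7 MB.
= 56.27 GB.

56.27 GB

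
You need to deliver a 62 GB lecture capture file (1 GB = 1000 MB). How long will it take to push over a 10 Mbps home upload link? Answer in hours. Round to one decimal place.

13.8 hours

File: 62 GB = 496000.0 Mb.
At 10 Mbps: 496000.0 / 10 = 49600.0 s ≈ 13.8 hours.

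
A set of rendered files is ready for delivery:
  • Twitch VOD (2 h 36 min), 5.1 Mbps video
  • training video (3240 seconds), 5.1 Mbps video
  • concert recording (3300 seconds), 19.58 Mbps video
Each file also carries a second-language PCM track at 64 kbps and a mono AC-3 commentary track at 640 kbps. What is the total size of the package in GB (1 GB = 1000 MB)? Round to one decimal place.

Audio total: 64 + 640 = 704 kbps = 0.704 Mbps.
Twitch VOD: 5.804 Mbps × 9360 s = 54325.4 Mb
training video: 5.804 Mbps × 3240 s = 18805.0 Mb
concert recording: 20.284 Mbps × 3300 s = 66937.2 Mb
Total: 140067.6 Mb = 17508.5 MB.
= 17.51 GB.

17.5 GB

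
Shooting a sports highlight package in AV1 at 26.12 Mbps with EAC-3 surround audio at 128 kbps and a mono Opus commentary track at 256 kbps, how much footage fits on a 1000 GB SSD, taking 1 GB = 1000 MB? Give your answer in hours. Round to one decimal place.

83.8 hours

Audio total: 128 + 256 = 384 kbps = 0.384 Mbps.
Total bitrate: 26.12 + 0.384 = 26.504 Mbps.
Capacity: 1000 GB = 8,000,000 Mb.
Recording time: 8,000,000 / 26.504 = 301,841 s ≈ 83.8 hours.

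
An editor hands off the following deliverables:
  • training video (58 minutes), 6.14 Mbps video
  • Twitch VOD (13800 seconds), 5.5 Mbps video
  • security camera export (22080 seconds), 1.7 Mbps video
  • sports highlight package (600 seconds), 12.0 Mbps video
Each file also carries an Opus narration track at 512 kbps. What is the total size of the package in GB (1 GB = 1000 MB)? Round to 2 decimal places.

Audio: 512 kbps = 0.512 Mbps.
training video: 6.652 Mbps × 3480 s = 23149.0 Mb
Twitch VOD: 6.012 Mbps × 13800 s = 82965.6 Mb
security camera export: 2.212 Mbps × 22080 s = 48841.0 Mb
sports highlight package: 12.512 Mbps × 600 s = 7507.2 Mb
Total: 162462.7 Mb = 20307.8 MB.
= 20.31 GB.

20.31 GB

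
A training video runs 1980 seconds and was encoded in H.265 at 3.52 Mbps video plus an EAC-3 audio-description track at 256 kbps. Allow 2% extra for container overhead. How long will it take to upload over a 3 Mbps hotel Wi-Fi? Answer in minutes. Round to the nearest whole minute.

Audio: 256 kbps = 0.256 Mbps.
Total bitrate: 3.776 Mbps.
File: 3.776 Mbps × 1980 s = 7476.5 Mb.
With 2% container overhead: ×1.02. → 7626.0 Mb.
At 3 Mbps: 7626.0 / 3 = 2542.0 s ≈ 42.4 minutes.

42 minutes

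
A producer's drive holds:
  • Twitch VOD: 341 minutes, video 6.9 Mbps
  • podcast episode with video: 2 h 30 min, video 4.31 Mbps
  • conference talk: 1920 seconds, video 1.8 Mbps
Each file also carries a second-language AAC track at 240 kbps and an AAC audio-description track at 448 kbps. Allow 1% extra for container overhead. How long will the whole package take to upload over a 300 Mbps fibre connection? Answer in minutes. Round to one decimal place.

Audio total: 240 + 448 = 688 kbps = 0.688 Mbps.
Twitch VOD: 7.588 Mbps × 20460 s × 1.01 = 156803.0 Mb
podcast episode with video: 4.998 Mbps × 9000 s × 1.01 = 45431.8 Mb
conference talk: 2.488 Mbps × 1920 s × 1.01 = 4824.7 Mb
Total: 207059.5 Mb = 25882.4 MB.
At 300 Mbps: 207059.5 / 300 = 690 s ≈ 11.5 minutes.

11.5 minutes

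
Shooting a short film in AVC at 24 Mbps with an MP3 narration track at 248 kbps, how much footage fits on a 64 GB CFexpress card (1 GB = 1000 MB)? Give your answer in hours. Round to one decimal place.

5.9 hours

Audio: 248 kbps = 0.248 Mbps.
Total bitrate: 24 + 0.248 = 24.248 Mbps.
Capacity: 64 GB = 512,000 Mb.
Recording time: 512,000 / 24.248 = 21,115 s ≈ 5.87 hours.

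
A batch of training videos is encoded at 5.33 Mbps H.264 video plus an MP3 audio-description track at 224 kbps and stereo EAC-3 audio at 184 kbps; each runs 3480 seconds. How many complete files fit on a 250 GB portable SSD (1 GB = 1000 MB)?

100

Audio total: 224 + 184 = 408 kbps = 0.408 Mbps.
Total bitrate: 5.738 Mbps.
Per item: 5.738 Mbps × 3480 s = 19,968 Mb = 2,496 MB.
Capacity: 250 GB = 2,000,000 Mb; 100.16 items → 100 complete.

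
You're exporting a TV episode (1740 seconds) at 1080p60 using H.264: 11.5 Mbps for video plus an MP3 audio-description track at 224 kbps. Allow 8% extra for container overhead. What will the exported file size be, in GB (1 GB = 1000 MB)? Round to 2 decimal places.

2.75 GB

Audio: 224 kbps = 0.224 Mbps.
Total bitrate: 11.5 + 0.224 = 11.724 Mbps.
Stream data: 11.724 Mbps × 1740 s = 20399.8 Mb.
With 8% container overhead: ×1.08.
22,032 Mb ÷ 8 = 2,754 MB → 2.754 GB.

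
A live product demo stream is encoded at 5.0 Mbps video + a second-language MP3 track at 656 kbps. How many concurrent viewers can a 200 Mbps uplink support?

35

Audio: 656 kbps = 0.656 Mbps.
Per-viewer media rate: 5.656 Mbps.
200 Mbps = 200.0 Mbps; 200.0 / 5.656 = 35.36 → 35 viewers.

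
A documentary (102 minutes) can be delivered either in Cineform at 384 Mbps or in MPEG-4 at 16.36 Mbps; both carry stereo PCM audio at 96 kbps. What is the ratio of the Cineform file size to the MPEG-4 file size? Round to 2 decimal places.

102 min = 6120 s
Audio: 96 kbps = 0.096 Mbps.
Cineform: 384.096 Mbps × 6120 s = 2350667.5 Mb = 293.833 GB.
MPEG-4: 16.456 Mbps × 6120 s = 100710.7 Mb = 12.589 GB.
Ratio: 293.833 / 12.589 = 23.341.

23.34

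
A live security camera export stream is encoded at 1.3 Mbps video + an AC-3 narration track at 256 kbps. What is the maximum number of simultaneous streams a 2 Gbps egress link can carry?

Audio: 256 kbps = 0.256 Mbps.
Per-viewer media rate: 1.556 Mbps.
2 Gbps = 2,000 Mbps; 2,000 / 1.556 = 1285.35 → 1285 viewers.

1285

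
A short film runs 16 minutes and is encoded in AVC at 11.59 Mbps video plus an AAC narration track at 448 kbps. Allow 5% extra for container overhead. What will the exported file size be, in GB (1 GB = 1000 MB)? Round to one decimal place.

16 min = 960 s
Audio: 448 kbps = 0.448 Mbps.
Total bitrate: 11.59 + 0.448 = 12.038 Mbps.
Stream data: 12.038 Mbps × 960 s = 11556.5 Mb.
With 5% container overhead: ×1.05.
12,134 Mb ÷ 8 = 1,517 MB → 1.517 GB.

1.5 GB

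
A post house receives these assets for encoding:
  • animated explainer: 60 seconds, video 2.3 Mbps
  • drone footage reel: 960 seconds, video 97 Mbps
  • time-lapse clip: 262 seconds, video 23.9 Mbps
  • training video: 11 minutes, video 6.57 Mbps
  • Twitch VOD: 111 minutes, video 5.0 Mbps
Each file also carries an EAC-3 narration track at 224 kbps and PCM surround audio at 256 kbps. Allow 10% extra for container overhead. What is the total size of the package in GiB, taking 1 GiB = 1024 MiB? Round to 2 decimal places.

Audio total: 224 + 256 = 480 kbps = 0.480 Mbps.
animated explainer: 2.780 Mbps × 60 s × 1.10 = 183.5 Mb
drone footage reel: 97.480 Mbps × 960 s × 1.10 = 102938.9 Mb
time-lapse clip: 24.380 Mbps × 262 s × 1.10 = 7026.3 Mb
training video: 7.050 Mbps × 660 s × 1.10 = 5118.3 Mb
Twitch VOD: 5.480 Mbps × 6660 s × 1.10 = 40146.5 Mb
Total: 155413.5 Mb = 19426.7 MB.
= 18.09 GiB.

18.09 GiB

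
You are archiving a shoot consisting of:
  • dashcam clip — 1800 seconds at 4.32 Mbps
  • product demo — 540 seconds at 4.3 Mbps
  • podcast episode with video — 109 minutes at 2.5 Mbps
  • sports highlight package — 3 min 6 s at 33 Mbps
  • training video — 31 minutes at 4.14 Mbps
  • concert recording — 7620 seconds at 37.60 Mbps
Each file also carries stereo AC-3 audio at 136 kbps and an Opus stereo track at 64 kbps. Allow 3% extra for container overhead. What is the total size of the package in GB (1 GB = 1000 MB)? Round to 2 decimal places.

Audio total: 136 + 64 = 200 kbps = 0.200 Mbps.
dashcam clip: 4.520 Mbps × 1800 s × 1.03 = 8380.1 Mb
product demo: 4.500 Mbps × 540 s × 1.03 = 2502.9 Mb
podcast episode with video: 2.700 Mbps × 6540 s × 1.03 = 18187.7 Mb
sports highlight package: 33.200 Mbps × 186 s × 1.03 = 6360.5 Mb
training video: 4.340 Mbps × 1860 s × 1.03 = 8314.6 Mb
concert recording: 37.800 Mbps × 7620 s × 1.03 = 296677.1 Mb
Total: 340422.8 Mb = 42552.9 MB.
= 42.55 GB.

42.55 GB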